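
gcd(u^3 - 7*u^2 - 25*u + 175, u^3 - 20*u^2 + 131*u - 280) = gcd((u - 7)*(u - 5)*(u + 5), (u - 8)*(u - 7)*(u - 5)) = u^2 - 12*u + 35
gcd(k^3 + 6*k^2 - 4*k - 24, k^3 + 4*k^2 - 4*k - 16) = k^2 - 4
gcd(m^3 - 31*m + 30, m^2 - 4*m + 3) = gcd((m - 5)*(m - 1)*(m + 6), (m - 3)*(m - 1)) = m - 1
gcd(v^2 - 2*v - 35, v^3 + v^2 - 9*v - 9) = 1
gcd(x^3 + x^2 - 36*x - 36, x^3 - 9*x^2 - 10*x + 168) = x - 6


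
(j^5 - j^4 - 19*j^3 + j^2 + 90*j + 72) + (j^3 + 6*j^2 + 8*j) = j^5 - j^4 - 18*j^3 + 7*j^2 + 98*j + 72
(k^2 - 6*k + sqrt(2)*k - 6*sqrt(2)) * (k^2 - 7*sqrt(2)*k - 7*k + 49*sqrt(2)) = k^4 - 13*k^3 - 6*sqrt(2)*k^3 + 28*k^2 + 78*sqrt(2)*k^2 - 252*sqrt(2)*k + 182*k - 588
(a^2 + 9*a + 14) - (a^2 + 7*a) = 2*a + 14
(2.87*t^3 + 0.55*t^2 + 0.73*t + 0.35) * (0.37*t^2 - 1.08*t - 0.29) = 1.0619*t^5 - 2.8961*t^4 - 1.1562*t^3 - 0.8184*t^2 - 0.5897*t - 0.1015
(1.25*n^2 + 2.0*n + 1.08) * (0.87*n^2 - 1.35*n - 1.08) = 1.0875*n^4 + 0.0525*n^3 - 3.1104*n^2 - 3.618*n - 1.1664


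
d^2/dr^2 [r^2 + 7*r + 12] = 2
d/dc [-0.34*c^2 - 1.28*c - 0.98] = -0.68*c - 1.28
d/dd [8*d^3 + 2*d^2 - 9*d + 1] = 24*d^2 + 4*d - 9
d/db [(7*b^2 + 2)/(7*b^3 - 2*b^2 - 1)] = b*(98*b^3 - 28*b^2 - (21*b - 4)*(7*b^2 + 2) - 14)/(-7*b^3 + 2*b^2 + 1)^2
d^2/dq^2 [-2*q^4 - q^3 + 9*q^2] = -24*q^2 - 6*q + 18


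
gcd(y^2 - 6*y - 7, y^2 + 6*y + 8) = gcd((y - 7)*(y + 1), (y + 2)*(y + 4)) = 1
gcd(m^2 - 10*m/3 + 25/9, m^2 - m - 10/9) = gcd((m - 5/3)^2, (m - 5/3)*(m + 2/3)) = m - 5/3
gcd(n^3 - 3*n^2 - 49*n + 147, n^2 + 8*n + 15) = 1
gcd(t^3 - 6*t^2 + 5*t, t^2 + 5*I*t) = t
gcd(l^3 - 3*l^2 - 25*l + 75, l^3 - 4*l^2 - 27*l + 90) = l^2 + 2*l - 15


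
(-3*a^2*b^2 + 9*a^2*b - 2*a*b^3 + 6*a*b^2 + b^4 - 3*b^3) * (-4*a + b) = 12*a^3*b^2 - 36*a^3*b + 5*a^2*b^3 - 15*a^2*b^2 - 6*a*b^4 + 18*a*b^3 + b^5 - 3*b^4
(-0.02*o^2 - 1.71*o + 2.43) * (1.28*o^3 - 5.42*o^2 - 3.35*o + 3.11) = -0.0256*o^5 - 2.0804*o^4 + 12.4456*o^3 - 7.5043*o^2 - 13.4586*o + 7.5573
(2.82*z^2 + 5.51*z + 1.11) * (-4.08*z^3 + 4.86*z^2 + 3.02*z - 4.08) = -11.5056*z^5 - 8.7756*z^4 + 30.7662*z^3 + 10.5292*z^2 - 19.1286*z - 4.5288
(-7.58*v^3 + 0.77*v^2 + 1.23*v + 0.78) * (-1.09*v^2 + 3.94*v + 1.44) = 8.2622*v^5 - 30.7045*v^4 - 9.2221*v^3 + 5.1048*v^2 + 4.8444*v + 1.1232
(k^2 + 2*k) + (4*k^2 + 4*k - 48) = 5*k^2 + 6*k - 48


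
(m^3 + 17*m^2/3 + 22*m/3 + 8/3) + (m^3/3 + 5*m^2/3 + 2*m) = 4*m^3/3 + 22*m^2/3 + 28*m/3 + 8/3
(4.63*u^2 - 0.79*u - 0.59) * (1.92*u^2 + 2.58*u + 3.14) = 8.8896*u^4 + 10.4286*u^3 + 11.3672*u^2 - 4.0028*u - 1.8526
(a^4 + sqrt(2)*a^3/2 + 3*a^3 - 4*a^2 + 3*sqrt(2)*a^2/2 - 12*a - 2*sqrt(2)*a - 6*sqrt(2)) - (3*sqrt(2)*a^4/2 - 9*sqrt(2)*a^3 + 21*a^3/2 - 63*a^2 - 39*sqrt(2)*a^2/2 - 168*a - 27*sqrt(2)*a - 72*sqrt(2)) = -3*sqrt(2)*a^4/2 + a^4 - 15*a^3/2 + 19*sqrt(2)*a^3/2 + 21*sqrt(2)*a^2 + 59*a^2 + 25*sqrt(2)*a + 156*a + 66*sqrt(2)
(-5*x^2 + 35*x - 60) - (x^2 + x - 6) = -6*x^2 + 34*x - 54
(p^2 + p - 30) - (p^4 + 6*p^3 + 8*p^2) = -p^4 - 6*p^3 - 7*p^2 + p - 30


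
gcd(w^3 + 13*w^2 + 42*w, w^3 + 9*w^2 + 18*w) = w^2 + 6*w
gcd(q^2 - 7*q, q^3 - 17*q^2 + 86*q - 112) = q - 7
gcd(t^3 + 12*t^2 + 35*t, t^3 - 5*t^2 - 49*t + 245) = t + 7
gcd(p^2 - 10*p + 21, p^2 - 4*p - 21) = p - 7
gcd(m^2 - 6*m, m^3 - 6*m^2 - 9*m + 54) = m - 6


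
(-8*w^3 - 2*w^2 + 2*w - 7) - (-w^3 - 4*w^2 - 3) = -7*w^3 + 2*w^2 + 2*w - 4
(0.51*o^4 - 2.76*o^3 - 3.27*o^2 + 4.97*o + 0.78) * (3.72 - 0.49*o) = -0.2499*o^5 + 3.2496*o^4 - 8.6649*o^3 - 14.5997*o^2 + 18.1062*o + 2.9016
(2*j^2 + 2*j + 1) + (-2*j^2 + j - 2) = 3*j - 1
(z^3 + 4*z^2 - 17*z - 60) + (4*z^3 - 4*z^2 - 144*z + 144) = 5*z^3 - 161*z + 84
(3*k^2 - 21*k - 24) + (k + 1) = 3*k^2 - 20*k - 23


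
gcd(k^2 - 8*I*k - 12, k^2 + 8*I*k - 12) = 1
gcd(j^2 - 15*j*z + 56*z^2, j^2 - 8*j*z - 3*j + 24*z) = -j + 8*z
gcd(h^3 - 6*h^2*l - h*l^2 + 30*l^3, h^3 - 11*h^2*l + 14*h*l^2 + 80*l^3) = h^2 - 3*h*l - 10*l^2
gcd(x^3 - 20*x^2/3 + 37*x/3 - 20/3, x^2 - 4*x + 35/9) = x - 5/3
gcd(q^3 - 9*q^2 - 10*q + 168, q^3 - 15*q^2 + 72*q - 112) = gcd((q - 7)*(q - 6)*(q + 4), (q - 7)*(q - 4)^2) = q - 7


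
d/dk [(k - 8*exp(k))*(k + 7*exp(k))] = -k*exp(k) + 2*k - 112*exp(2*k) - exp(k)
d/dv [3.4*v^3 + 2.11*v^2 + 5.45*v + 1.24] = 10.2*v^2 + 4.22*v + 5.45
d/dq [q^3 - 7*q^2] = q*(3*q - 14)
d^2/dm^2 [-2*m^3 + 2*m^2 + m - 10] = 4 - 12*m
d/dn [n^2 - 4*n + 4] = 2*n - 4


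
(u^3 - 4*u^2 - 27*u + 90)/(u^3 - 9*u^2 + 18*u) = (u + 5)/u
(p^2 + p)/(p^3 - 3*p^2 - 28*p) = (p + 1)/(p^2 - 3*p - 28)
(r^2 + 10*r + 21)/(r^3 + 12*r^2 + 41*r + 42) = 1/(r + 2)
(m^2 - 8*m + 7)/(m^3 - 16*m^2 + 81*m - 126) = (m - 1)/(m^2 - 9*m + 18)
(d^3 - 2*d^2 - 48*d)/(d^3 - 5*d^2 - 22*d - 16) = d*(d + 6)/(d^2 + 3*d + 2)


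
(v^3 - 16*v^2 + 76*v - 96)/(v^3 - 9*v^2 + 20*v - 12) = (v - 8)/(v - 1)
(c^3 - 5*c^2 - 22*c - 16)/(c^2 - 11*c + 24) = (c^2 + 3*c + 2)/(c - 3)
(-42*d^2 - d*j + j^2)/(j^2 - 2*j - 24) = (42*d^2 + d*j - j^2)/(-j^2 + 2*j + 24)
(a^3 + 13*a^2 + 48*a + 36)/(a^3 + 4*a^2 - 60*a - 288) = (a + 1)/(a - 8)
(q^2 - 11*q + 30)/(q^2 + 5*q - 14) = (q^2 - 11*q + 30)/(q^2 + 5*q - 14)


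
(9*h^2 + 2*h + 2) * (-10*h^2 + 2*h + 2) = -90*h^4 - 2*h^3 + 2*h^2 + 8*h + 4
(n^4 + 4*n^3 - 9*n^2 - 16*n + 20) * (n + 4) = n^5 + 8*n^4 + 7*n^3 - 52*n^2 - 44*n + 80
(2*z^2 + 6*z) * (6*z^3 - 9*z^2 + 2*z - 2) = 12*z^5 + 18*z^4 - 50*z^3 + 8*z^2 - 12*z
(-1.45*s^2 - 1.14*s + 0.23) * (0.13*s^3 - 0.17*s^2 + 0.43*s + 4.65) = -0.1885*s^5 + 0.0983*s^4 - 0.3998*s^3 - 7.2718*s^2 - 5.2021*s + 1.0695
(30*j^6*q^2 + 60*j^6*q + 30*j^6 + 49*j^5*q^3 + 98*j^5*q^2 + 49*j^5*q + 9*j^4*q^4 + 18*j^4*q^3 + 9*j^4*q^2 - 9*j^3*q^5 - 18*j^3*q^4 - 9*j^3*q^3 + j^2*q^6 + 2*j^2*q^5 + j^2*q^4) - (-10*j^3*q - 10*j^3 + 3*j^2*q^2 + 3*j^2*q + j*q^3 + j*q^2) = 30*j^6*q^2 + 60*j^6*q + 30*j^6 + 49*j^5*q^3 + 98*j^5*q^2 + 49*j^5*q + 9*j^4*q^4 + 18*j^4*q^3 + 9*j^4*q^2 - 9*j^3*q^5 - 18*j^3*q^4 - 9*j^3*q^3 + 10*j^3*q + 10*j^3 + j^2*q^6 + 2*j^2*q^5 + j^2*q^4 - 3*j^2*q^2 - 3*j^2*q - j*q^3 - j*q^2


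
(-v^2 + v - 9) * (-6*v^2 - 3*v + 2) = 6*v^4 - 3*v^3 + 49*v^2 + 29*v - 18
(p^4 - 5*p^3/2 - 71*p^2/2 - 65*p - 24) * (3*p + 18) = 3*p^5 + 21*p^4/2 - 303*p^3/2 - 834*p^2 - 1242*p - 432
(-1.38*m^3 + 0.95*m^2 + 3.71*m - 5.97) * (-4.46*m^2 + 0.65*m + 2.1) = 6.1548*m^5 - 5.134*m^4 - 18.8271*m^3 + 31.0327*m^2 + 3.9105*m - 12.537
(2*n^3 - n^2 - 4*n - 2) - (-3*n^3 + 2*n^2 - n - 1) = 5*n^3 - 3*n^2 - 3*n - 1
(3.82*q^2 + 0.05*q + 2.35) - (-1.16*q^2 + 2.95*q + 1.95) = 4.98*q^2 - 2.9*q + 0.4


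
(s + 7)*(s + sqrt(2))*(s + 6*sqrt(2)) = s^3 + 7*s^2 + 7*sqrt(2)*s^2 + 12*s + 49*sqrt(2)*s + 84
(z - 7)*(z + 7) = z^2 - 49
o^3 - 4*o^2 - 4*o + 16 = (o - 4)*(o - 2)*(o + 2)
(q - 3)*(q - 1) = q^2 - 4*q + 3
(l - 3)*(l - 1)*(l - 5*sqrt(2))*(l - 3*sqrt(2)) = l^4 - 8*sqrt(2)*l^3 - 4*l^3 + 33*l^2 + 32*sqrt(2)*l^2 - 120*l - 24*sqrt(2)*l + 90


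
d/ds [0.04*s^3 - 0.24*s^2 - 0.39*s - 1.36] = 0.12*s^2 - 0.48*s - 0.39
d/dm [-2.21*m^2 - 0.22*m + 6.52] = -4.42*m - 0.22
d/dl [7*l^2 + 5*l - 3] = 14*l + 5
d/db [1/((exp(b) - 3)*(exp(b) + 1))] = 2*(1 - exp(b))*exp(b)/(exp(4*b) - 4*exp(3*b) - 2*exp(2*b) + 12*exp(b) + 9)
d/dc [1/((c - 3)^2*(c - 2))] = ((2 - c)*(c - 3) - 2*(c - 2)^2)/((c - 3)^3*(c - 2)^3)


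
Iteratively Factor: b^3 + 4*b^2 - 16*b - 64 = (b + 4)*(b^2 - 16) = (b - 4)*(b + 4)*(b + 4)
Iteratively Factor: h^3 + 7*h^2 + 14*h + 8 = (h + 1)*(h^2 + 6*h + 8) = (h + 1)*(h + 2)*(h + 4)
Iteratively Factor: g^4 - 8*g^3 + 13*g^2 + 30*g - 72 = (g - 3)*(g^3 - 5*g^2 - 2*g + 24) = (g - 3)*(g + 2)*(g^2 - 7*g + 12) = (g - 4)*(g - 3)*(g + 2)*(g - 3)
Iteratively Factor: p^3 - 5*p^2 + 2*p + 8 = (p - 2)*(p^2 - 3*p - 4) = (p - 2)*(p + 1)*(p - 4)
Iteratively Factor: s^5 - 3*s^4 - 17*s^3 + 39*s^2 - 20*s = (s - 1)*(s^4 - 2*s^3 - 19*s^2 + 20*s) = s*(s - 1)*(s^3 - 2*s^2 - 19*s + 20) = s*(s - 1)*(s + 4)*(s^2 - 6*s + 5) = s*(s - 1)^2*(s + 4)*(s - 5)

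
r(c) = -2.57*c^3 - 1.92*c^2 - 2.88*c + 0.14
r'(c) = -7.71*c^2 - 3.84*c - 2.88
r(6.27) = -726.88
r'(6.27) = -330.06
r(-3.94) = 138.87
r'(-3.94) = -107.44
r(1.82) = -26.95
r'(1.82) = -35.41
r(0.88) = -5.63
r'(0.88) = -12.23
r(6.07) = -662.86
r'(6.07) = -310.26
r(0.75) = -4.18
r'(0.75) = -10.10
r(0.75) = -4.18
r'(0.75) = -10.10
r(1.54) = -18.23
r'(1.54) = -27.08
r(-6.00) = 503.42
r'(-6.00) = -257.40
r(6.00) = -641.38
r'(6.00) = -303.48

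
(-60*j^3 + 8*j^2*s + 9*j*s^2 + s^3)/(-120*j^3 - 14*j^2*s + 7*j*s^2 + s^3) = (-2*j + s)/(-4*j + s)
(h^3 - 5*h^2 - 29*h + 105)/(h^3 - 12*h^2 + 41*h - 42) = (h + 5)/(h - 2)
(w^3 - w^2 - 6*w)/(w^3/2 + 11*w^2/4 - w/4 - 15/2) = 4*w*(w - 3)/(2*w^2 + 7*w - 15)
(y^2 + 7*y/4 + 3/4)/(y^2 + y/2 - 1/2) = (4*y + 3)/(2*(2*y - 1))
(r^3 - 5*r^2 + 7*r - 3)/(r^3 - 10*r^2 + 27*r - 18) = (r - 1)/(r - 6)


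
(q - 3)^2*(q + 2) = q^3 - 4*q^2 - 3*q + 18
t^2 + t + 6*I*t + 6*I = (t + 1)*(t + 6*I)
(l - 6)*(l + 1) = l^2 - 5*l - 6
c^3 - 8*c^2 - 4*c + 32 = (c - 8)*(c - 2)*(c + 2)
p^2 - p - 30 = (p - 6)*(p + 5)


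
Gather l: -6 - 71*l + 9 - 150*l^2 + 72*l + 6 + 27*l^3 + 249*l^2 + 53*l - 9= 27*l^3 + 99*l^2 + 54*l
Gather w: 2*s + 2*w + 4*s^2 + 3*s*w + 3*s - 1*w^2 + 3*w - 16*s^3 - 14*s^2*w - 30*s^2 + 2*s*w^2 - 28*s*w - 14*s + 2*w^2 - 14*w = -16*s^3 - 26*s^2 - 9*s + w^2*(2*s + 1) + w*(-14*s^2 - 25*s - 9)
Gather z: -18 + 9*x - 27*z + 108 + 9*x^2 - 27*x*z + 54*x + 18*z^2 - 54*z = 9*x^2 + 63*x + 18*z^2 + z*(-27*x - 81) + 90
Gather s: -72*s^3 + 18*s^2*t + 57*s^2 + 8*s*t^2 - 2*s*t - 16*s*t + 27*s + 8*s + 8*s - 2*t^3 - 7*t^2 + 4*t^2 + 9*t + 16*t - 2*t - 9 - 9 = -72*s^3 + s^2*(18*t + 57) + s*(8*t^2 - 18*t + 43) - 2*t^3 - 3*t^2 + 23*t - 18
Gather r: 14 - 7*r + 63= 77 - 7*r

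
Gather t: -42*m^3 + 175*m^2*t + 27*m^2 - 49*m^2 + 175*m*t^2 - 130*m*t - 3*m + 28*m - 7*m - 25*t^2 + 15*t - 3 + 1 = -42*m^3 - 22*m^2 + 18*m + t^2*(175*m - 25) + t*(175*m^2 - 130*m + 15) - 2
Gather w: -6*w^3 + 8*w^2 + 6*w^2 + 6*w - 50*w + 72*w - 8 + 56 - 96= -6*w^3 + 14*w^2 + 28*w - 48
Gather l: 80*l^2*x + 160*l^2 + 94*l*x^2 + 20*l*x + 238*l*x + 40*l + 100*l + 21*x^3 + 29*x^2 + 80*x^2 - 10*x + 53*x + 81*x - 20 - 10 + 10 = l^2*(80*x + 160) + l*(94*x^2 + 258*x + 140) + 21*x^3 + 109*x^2 + 124*x - 20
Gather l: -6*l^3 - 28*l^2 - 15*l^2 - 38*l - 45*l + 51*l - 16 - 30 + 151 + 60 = -6*l^3 - 43*l^2 - 32*l + 165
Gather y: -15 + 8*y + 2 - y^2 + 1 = -y^2 + 8*y - 12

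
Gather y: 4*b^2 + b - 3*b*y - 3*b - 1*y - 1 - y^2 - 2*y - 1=4*b^2 - 2*b - y^2 + y*(-3*b - 3) - 2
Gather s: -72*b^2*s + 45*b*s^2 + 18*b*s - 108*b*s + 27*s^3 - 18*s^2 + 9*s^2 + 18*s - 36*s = 27*s^3 + s^2*(45*b - 9) + s*(-72*b^2 - 90*b - 18)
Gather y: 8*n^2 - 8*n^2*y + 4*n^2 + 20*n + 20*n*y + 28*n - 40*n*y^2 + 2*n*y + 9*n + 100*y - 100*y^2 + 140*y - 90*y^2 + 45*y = 12*n^2 + 57*n + y^2*(-40*n - 190) + y*(-8*n^2 + 22*n + 285)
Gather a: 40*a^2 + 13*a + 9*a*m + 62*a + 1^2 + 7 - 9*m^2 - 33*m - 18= 40*a^2 + a*(9*m + 75) - 9*m^2 - 33*m - 10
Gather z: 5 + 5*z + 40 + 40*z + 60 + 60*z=105*z + 105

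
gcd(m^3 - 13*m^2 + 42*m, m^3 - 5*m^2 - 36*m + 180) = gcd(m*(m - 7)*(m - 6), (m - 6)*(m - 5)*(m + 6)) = m - 6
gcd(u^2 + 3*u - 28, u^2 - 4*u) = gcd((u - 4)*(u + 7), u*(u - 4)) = u - 4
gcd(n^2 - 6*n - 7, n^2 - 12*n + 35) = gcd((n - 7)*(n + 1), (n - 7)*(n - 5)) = n - 7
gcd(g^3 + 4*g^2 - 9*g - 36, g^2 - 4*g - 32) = g + 4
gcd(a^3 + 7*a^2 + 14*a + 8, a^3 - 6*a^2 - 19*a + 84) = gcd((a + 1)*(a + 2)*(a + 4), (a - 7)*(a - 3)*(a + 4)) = a + 4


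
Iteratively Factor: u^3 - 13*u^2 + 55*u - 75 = (u - 5)*(u^2 - 8*u + 15) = (u - 5)*(u - 3)*(u - 5)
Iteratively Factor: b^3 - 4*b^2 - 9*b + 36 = (b + 3)*(b^2 - 7*b + 12) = (b - 4)*(b + 3)*(b - 3)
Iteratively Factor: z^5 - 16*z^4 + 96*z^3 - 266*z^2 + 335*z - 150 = (z - 2)*(z^4 - 14*z^3 + 68*z^2 - 130*z + 75) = (z - 5)*(z - 2)*(z^3 - 9*z^2 + 23*z - 15) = (z - 5)*(z - 2)*(z - 1)*(z^2 - 8*z + 15) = (z - 5)*(z - 3)*(z - 2)*(z - 1)*(z - 5)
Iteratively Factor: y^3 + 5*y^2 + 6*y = (y + 2)*(y^2 + 3*y) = y*(y + 2)*(y + 3)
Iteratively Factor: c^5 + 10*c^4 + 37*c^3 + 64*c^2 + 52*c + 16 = (c + 1)*(c^4 + 9*c^3 + 28*c^2 + 36*c + 16) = (c + 1)*(c + 2)*(c^3 + 7*c^2 + 14*c + 8) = (c + 1)*(c + 2)*(c + 4)*(c^2 + 3*c + 2) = (c + 1)^2*(c + 2)*(c + 4)*(c + 2)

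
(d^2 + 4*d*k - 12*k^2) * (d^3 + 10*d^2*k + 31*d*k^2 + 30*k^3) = d^5 + 14*d^4*k + 59*d^3*k^2 + 34*d^2*k^3 - 252*d*k^4 - 360*k^5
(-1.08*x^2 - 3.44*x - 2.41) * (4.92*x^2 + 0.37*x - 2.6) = -5.3136*x^4 - 17.3244*x^3 - 10.322*x^2 + 8.0523*x + 6.266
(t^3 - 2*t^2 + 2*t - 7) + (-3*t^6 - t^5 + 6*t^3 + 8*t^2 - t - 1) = -3*t^6 - t^5 + 7*t^3 + 6*t^2 + t - 8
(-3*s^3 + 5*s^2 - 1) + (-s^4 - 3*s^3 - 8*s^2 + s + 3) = -s^4 - 6*s^3 - 3*s^2 + s + 2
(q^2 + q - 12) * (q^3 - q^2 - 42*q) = q^5 - 55*q^3 - 30*q^2 + 504*q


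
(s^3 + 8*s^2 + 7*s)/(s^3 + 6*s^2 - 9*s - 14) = s/(s - 2)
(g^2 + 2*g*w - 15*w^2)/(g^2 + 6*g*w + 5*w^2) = (g - 3*w)/(g + w)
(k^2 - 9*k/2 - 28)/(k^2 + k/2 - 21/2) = (k - 8)/(k - 3)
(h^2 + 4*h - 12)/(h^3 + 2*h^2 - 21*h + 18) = (h - 2)/(h^2 - 4*h + 3)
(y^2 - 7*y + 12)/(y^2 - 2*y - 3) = (y - 4)/(y + 1)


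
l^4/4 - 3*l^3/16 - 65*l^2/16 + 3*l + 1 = (l/4 + 1)*(l - 4)*(l - 1)*(l + 1/4)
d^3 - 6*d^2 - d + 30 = (d - 5)*(d - 3)*(d + 2)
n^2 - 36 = (n - 6)*(n + 6)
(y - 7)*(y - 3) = y^2 - 10*y + 21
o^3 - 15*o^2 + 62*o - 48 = (o - 8)*(o - 6)*(o - 1)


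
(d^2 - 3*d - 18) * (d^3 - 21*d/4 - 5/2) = d^5 - 3*d^4 - 93*d^3/4 + 53*d^2/4 + 102*d + 45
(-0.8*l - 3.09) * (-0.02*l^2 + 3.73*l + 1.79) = 0.016*l^3 - 2.9222*l^2 - 12.9577*l - 5.5311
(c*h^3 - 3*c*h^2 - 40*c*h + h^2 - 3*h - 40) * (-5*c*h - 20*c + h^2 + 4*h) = -5*c^2*h^4 - 5*c^2*h^3 + 260*c^2*h^2 + 800*c^2*h + c*h^5 + c*h^4 - 57*c*h^3 - 165*c*h^2 + 260*c*h + 800*c + h^4 + h^3 - 52*h^2 - 160*h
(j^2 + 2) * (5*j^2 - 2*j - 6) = 5*j^4 - 2*j^3 + 4*j^2 - 4*j - 12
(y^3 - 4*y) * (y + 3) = y^4 + 3*y^3 - 4*y^2 - 12*y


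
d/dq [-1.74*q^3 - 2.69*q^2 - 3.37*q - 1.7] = -5.22*q^2 - 5.38*q - 3.37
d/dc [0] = 0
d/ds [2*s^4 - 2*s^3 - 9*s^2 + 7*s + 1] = 8*s^3 - 6*s^2 - 18*s + 7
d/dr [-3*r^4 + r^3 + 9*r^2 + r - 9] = -12*r^3 + 3*r^2 + 18*r + 1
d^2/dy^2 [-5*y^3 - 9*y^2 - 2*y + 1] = -30*y - 18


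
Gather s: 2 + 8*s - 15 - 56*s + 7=-48*s - 6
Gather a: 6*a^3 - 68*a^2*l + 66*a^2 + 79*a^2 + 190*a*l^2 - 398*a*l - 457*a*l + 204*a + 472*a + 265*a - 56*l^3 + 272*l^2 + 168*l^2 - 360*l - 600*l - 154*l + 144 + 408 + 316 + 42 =6*a^3 + a^2*(145 - 68*l) + a*(190*l^2 - 855*l + 941) - 56*l^3 + 440*l^2 - 1114*l + 910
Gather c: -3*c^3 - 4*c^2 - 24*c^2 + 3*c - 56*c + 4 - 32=-3*c^3 - 28*c^2 - 53*c - 28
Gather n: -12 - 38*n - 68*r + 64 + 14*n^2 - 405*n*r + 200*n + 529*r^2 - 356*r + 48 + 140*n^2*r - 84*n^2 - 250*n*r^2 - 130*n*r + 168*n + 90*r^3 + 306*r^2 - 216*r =n^2*(140*r - 70) + n*(-250*r^2 - 535*r + 330) + 90*r^3 + 835*r^2 - 640*r + 100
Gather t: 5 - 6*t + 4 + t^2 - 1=t^2 - 6*t + 8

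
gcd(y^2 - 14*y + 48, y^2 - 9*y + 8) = y - 8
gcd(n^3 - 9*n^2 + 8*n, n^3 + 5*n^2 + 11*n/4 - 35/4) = n - 1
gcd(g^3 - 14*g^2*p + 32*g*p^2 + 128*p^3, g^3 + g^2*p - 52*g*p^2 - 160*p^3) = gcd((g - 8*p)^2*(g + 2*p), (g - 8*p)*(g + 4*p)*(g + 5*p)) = -g + 8*p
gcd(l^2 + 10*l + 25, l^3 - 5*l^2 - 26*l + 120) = l + 5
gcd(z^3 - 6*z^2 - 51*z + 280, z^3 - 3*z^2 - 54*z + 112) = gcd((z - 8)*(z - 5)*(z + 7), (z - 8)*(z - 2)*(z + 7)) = z^2 - z - 56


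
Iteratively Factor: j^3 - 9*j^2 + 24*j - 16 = (j - 4)*(j^2 - 5*j + 4) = (j - 4)^2*(j - 1)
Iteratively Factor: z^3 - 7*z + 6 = (z - 2)*(z^2 + 2*z - 3) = (z - 2)*(z - 1)*(z + 3)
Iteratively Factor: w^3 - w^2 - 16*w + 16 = (w + 4)*(w^2 - 5*w + 4) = (w - 4)*(w + 4)*(w - 1)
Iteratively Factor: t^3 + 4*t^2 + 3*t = (t + 1)*(t^2 + 3*t) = t*(t + 1)*(t + 3)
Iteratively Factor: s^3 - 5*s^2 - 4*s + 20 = (s + 2)*(s^2 - 7*s + 10) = (s - 5)*(s + 2)*(s - 2)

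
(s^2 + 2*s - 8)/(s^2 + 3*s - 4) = (s - 2)/(s - 1)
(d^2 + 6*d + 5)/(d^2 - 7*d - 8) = (d + 5)/(d - 8)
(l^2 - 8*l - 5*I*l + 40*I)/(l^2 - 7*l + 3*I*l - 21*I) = (l^2 - l*(8 + 5*I) + 40*I)/(l^2 + l*(-7 + 3*I) - 21*I)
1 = 1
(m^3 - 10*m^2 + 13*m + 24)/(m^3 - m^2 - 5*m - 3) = (m - 8)/(m + 1)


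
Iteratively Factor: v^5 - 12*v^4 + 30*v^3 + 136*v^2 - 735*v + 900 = (v + 4)*(v^4 - 16*v^3 + 94*v^2 - 240*v + 225) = (v - 3)*(v + 4)*(v^3 - 13*v^2 + 55*v - 75) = (v - 5)*(v - 3)*(v + 4)*(v^2 - 8*v + 15) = (v - 5)*(v - 3)^2*(v + 4)*(v - 5)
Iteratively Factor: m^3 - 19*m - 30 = (m + 3)*(m^2 - 3*m - 10) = (m + 2)*(m + 3)*(m - 5)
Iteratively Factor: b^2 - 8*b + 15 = (b - 5)*(b - 3)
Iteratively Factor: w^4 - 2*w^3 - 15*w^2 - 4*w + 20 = (w + 2)*(w^3 - 4*w^2 - 7*w + 10) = (w + 2)^2*(w^2 - 6*w + 5) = (w - 1)*(w + 2)^2*(w - 5)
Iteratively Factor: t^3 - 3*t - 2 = (t + 1)*(t^2 - t - 2) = (t + 1)^2*(t - 2)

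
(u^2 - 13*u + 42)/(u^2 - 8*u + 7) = (u - 6)/(u - 1)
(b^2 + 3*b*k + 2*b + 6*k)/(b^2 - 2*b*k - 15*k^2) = (b + 2)/(b - 5*k)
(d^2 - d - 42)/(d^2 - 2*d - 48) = (d - 7)/(d - 8)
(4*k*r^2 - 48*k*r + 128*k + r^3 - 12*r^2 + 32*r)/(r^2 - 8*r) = 4*k - 16*k/r + r - 4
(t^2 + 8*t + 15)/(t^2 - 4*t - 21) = (t + 5)/(t - 7)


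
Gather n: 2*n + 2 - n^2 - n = -n^2 + n + 2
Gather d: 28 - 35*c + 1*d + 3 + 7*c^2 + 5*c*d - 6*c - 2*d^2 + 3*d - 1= 7*c^2 - 41*c - 2*d^2 + d*(5*c + 4) + 30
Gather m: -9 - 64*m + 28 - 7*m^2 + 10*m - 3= -7*m^2 - 54*m + 16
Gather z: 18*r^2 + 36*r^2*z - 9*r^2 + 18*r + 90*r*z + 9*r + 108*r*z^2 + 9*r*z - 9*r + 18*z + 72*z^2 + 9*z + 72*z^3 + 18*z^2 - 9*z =9*r^2 + 18*r + 72*z^3 + z^2*(108*r + 90) + z*(36*r^2 + 99*r + 18)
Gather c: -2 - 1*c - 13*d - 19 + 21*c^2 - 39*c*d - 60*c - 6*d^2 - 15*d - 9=21*c^2 + c*(-39*d - 61) - 6*d^2 - 28*d - 30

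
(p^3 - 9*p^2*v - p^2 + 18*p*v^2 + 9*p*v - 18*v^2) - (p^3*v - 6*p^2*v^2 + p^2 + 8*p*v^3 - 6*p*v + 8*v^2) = -p^3*v + p^3 + 6*p^2*v^2 - 9*p^2*v - 2*p^2 - 8*p*v^3 + 18*p*v^2 + 15*p*v - 26*v^2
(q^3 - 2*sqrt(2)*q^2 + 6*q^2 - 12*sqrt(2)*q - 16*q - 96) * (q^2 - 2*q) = q^5 - 2*sqrt(2)*q^4 + 4*q^4 - 28*q^3 - 8*sqrt(2)*q^3 - 64*q^2 + 24*sqrt(2)*q^2 + 192*q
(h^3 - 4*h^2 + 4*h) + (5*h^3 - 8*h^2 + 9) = 6*h^3 - 12*h^2 + 4*h + 9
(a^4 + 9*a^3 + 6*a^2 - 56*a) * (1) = a^4 + 9*a^3 + 6*a^2 - 56*a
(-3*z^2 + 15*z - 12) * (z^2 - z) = -3*z^4 + 18*z^3 - 27*z^2 + 12*z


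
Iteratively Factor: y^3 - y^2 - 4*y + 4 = (y + 2)*(y^2 - 3*y + 2) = (y - 1)*(y + 2)*(y - 2)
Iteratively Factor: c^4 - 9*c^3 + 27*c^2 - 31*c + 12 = (c - 1)*(c^3 - 8*c^2 + 19*c - 12) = (c - 3)*(c - 1)*(c^2 - 5*c + 4) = (c - 3)*(c - 1)^2*(c - 4)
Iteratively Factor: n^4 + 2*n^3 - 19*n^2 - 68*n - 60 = (n - 5)*(n^3 + 7*n^2 + 16*n + 12) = (n - 5)*(n + 2)*(n^2 + 5*n + 6) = (n - 5)*(n + 2)*(n + 3)*(n + 2)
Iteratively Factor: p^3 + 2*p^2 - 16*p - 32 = (p + 4)*(p^2 - 2*p - 8) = (p + 2)*(p + 4)*(p - 4)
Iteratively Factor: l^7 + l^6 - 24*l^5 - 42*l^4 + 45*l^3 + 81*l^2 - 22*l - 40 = (l - 1)*(l^6 + 2*l^5 - 22*l^4 - 64*l^3 - 19*l^2 + 62*l + 40) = (l - 1)*(l + 2)*(l^5 - 22*l^3 - 20*l^2 + 21*l + 20) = (l - 1)*(l + 1)*(l + 2)*(l^4 - l^3 - 21*l^2 + l + 20) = (l - 1)^2*(l + 1)*(l + 2)*(l^3 - 21*l - 20) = (l - 5)*(l - 1)^2*(l + 1)*(l + 2)*(l^2 + 5*l + 4) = (l - 5)*(l - 1)^2*(l + 1)*(l + 2)*(l + 4)*(l + 1)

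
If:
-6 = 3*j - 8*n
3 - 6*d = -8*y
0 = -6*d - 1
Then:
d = -1/6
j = 8*n/3 - 2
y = -1/2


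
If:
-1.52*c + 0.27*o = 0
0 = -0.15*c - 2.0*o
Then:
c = 0.00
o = 0.00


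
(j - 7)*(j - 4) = j^2 - 11*j + 28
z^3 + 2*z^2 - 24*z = z*(z - 4)*(z + 6)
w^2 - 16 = (w - 4)*(w + 4)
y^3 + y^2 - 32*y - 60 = (y - 6)*(y + 2)*(y + 5)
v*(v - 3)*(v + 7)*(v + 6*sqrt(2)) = v^4 + 4*v^3 + 6*sqrt(2)*v^3 - 21*v^2 + 24*sqrt(2)*v^2 - 126*sqrt(2)*v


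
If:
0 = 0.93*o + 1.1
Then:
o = -1.18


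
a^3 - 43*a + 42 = (a - 6)*(a - 1)*(a + 7)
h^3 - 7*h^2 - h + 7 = (h - 7)*(h - 1)*(h + 1)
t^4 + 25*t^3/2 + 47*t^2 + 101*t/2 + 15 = (t + 1/2)*(t + 1)*(t + 5)*(t + 6)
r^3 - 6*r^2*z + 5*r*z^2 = r*(r - 5*z)*(r - z)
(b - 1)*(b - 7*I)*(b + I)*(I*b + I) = I*b^4 + 6*b^3 + 6*I*b^2 - 6*b - 7*I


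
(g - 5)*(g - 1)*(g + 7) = g^3 + g^2 - 37*g + 35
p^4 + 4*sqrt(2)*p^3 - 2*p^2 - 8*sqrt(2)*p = p*(p - sqrt(2))*(p + sqrt(2))*(p + 4*sqrt(2))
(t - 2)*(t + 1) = t^2 - t - 2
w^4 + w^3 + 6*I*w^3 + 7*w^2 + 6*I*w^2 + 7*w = w*(w + 1)*(w - I)*(w + 7*I)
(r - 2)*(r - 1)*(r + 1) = r^3 - 2*r^2 - r + 2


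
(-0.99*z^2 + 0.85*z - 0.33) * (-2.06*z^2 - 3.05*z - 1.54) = 2.0394*z^4 + 1.2685*z^3 - 0.3881*z^2 - 0.3025*z + 0.5082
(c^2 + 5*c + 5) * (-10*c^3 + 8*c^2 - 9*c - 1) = -10*c^5 - 42*c^4 - 19*c^3 - 6*c^2 - 50*c - 5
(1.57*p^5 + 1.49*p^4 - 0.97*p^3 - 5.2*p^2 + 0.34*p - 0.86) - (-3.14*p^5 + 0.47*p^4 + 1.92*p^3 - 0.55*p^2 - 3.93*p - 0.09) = 4.71*p^5 + 1.02*p^4 - 2.89*p^3 - 4.65*p^2 + 4.27*p - 0.77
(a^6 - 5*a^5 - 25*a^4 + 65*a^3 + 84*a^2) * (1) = a^6 - 5*a^5 - 25*a^4 + 65*a^3 + 84*a^2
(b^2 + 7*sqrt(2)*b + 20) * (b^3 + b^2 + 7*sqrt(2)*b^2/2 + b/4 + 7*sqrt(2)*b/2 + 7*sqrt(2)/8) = b^5 + b^4 + 21*sqrt(2)*b^4/2 + 21*sqrt(2)*b^3/2 + 277*b^3/4 + 69*b^2 + 581*sqrt(2)*b^2/8 + 69*b/4 + 70*sqrt(2)*b + 35*sqrt(2)/2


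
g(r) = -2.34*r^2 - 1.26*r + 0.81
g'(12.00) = -57.42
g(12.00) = -351.27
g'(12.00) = -57.42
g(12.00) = -351.27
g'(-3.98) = 17.37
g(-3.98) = -31.24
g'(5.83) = -28.54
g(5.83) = -86.07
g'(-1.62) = 6.32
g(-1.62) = -3.29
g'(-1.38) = 5.20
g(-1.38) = -1.91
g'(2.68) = -13.80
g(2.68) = -19.37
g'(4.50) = -22.32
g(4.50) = -52.24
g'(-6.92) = 31.13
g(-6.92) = -102.52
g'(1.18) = -6.78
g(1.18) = -3.94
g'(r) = -4.68*r - 1.26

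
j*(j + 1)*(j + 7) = j^3 + 8*j^2 + 7*j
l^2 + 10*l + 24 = (l + 4)*(l + 6)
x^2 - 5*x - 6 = (x - 6)*(x + 1)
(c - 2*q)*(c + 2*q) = c^2 - 4*q^2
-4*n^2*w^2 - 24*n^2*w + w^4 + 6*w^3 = w*(-2*n + w)*(2*n + w)*(w + 6)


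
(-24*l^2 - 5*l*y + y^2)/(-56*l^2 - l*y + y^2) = (3*l + y)/(7*l + y)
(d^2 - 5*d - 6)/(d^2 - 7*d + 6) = (d + 1)/(d - 1)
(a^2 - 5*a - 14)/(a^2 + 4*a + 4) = (a - 7)/(a + 2)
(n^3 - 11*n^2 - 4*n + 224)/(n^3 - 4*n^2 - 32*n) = (n - 7)/n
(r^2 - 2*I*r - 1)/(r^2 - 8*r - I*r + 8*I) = (r - I)/(r - 8)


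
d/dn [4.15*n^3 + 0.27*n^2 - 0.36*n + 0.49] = 12.45*n^2 + 0.54*n - 0.36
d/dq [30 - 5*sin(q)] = -5*cos(q)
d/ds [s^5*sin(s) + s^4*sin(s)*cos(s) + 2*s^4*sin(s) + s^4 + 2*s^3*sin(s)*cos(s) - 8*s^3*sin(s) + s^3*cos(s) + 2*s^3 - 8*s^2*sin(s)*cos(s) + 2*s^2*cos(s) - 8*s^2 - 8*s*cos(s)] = s^5*cos(s) + 5*s^4*sin(s) + 2*s^4*cos(s) + s^4*cos(2*s) + 7*s^3*sin(s) + 2*sqrt(2)*s^3*sin(2*s + pi/4) - 8*s^3*cos(s) + 4*s^3 - 26*s^2*sin(s) + 3*s^2*sin(2*s) + 3*s^2*cos(s) - 8*s^2*cos(2*s) + 6*s^2 + 8*s*sin(s) - 8*s*sin(2*s) + 4*s*cos(s) - 16*s - 8*cos(s)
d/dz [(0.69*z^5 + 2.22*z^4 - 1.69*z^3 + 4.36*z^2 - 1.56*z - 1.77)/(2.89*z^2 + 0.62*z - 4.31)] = (5.9823*z^6 + 14.5428*z^5 - 15.6244*z^4 - 40.3684*z^3 + 29.0633*z^2 - 27.3526*z + 7.821)/(8.3521*z^4 + 3.5836*z^3 - 24.5274*z^2 - 5.3444*z + 18.5761)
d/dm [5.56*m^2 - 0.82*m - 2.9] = 11.12*m - 0.82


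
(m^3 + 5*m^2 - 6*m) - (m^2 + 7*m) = m^3 + 4*m^2 - 13*m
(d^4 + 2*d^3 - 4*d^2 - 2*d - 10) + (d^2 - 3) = d^4 + 2*d^3 - 3*d^2 - 2*d - 13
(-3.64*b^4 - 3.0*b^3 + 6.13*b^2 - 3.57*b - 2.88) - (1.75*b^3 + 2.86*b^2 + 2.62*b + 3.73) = -3.64*b^4 - 4.75*b^3 + 3.27*b^2 - 6.19*b - 6.61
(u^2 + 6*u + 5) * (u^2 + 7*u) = u^4 + 13*u^3 + 47*u^2 + 35*u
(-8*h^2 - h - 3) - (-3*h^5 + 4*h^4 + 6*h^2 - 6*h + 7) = 3*h^5 - 4*h^4 - 14*h^2 + 5*h - 10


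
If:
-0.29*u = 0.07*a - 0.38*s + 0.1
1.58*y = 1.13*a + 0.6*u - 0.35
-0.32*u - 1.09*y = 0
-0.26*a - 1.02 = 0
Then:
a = -3.92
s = 2.97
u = 4.50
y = -1.32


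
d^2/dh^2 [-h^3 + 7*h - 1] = -6*h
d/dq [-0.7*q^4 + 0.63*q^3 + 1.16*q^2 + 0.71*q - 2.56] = -2.8*q^3 + 1.89*q^2 + 2.32*q + 0.71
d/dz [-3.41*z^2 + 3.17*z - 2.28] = 3.17 - 6.82*z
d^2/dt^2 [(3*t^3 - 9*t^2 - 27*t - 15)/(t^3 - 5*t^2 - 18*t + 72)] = 6*(2*t^6 + 27*t^5 - 489*t^4 + 2279*t^3 - 3345*t^2 + 5562*t - 30636)/(t^9 - 15*t^8 + 21*t^7 + 631*t^6 - 2538*t^5 - 7236*t^4 + 48600*t^3 - 7776*t^2 - 279936*t + 373248)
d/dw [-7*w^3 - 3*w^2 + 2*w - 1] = -21*w^2 - 6*w + 2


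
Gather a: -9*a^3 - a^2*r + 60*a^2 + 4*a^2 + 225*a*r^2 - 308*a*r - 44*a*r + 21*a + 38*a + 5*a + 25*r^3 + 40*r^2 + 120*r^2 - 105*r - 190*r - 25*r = -9*a^3 + a^2*(64 - r) + a*(225*r^2 - 352*r + 64) + 25*r^3 + 160*r^2 - 320*r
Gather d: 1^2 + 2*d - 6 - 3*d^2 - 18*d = -3*d^2 - 16*d - 5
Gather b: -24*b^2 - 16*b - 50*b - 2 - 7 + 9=-24*b^2 - 66*b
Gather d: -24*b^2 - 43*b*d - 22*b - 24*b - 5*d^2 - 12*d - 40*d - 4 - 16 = -24*b^2 - 46*b - 5*d^2 + d*(-43*b - 52) - 20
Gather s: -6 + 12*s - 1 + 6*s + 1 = 18*s - 6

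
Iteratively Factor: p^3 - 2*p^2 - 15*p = (p + 3)*(p^2 - 5*p) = (p - 5)*(p + 3)*(p)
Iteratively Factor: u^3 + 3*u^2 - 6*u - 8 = (u + 4)*(u^2 - u - 2) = (u + 1)*(u + 4)*(u - 2)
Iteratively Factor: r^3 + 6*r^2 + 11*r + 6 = (r + 3)*(r^2 + 3*r + 2) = (r + 1)*(r + 3)*(r + 2)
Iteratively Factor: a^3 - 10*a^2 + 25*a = (a - 5)*(a^2 - 5*a) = (a - 5)^2*(a)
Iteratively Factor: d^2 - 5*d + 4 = (d - 1)*(d - 4)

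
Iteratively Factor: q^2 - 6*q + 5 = (q - 1)*(q - 5)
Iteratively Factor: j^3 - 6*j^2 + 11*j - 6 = (j - 1)*(j^2 - 5*j + 6) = (j - 2)*(j - 1)*(j - 3)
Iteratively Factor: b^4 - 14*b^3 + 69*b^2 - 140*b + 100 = (b - 2)*(b^3 - 12*b^2 + 45*b - 50) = (b - 2)^2*(b^2 - 10*b + 25) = (b - 5)*(b - 2)^2*(b - 5)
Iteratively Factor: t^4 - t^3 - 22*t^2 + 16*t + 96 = (t - 4)*(t^3 + 3*t^2 - 10*t - 24) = (t - 4)*(t + 4)*(t^2 - t - 6) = (t - 4)*(t - 3)*(t + 4)*(t + 2)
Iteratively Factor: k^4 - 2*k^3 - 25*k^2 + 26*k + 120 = (k - 3)*(k^3 + k^2 - 22*k - 40) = (k - 3)*(k + 4)*(k^2 - 3*k - 10) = (k - 5)*(k - 3)*(k + 4)*(k + 2)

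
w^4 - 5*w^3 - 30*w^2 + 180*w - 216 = (w - 6)*(w - 3)*(w - 2)*(w + 6)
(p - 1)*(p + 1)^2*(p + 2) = p^4 + 3*p^3 + p^2 - 3*p - 2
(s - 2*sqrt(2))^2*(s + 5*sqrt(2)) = s^3 + sqrt(2)*s^2 - 32*s + 40*sqrt(2)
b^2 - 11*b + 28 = (b - 7)*(b - 4)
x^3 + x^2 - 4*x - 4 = (x - 2)*(x + 1)*(x + 2)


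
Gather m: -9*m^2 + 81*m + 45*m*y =-9*m^2 + m*(45*y + 81)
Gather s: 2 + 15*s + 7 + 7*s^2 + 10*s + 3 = 7*s^2 + 25*s + 12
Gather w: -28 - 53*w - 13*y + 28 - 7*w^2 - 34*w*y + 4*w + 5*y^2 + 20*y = -7*w^2 + w*(-34*y - 49) + 5*y^2 + 7*y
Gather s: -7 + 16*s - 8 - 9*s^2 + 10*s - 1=-9*s^2 + 26*s - 16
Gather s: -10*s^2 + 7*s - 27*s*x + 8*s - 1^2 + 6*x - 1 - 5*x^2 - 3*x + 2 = -10*s^2 + s*(15 - 27*x) - 5*x^2 + 3*x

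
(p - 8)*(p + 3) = p^2 - 5*p - 24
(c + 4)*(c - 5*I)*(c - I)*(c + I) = c^4 + 4*c^3 - 5*I*c^3 + c^2 - 20*I*c^2 + 4*c - 5*I*c - 20*I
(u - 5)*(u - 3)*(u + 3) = u^3 - 5*u^2 - 9*u + 45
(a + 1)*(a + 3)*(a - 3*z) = a^3 - 3*a^2*z + 4*a^2 - 12*a*z + 3*a - 9*z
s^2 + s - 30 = (s - 5)*(s + 6)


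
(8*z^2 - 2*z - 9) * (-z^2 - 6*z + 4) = -8*z^4 - 46*z^3 + 53*z^2 + 46*z - 36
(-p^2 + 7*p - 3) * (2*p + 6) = -2*p^3 + 8*p^2 + 36*p - 18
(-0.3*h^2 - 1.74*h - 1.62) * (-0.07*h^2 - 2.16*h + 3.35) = 0.021*h^4 + 0.7698*h^3 + 2.8668*h^2 - 2.3298*h - 5.427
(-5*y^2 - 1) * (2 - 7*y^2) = 35*y^4 - 3*y^2 - 2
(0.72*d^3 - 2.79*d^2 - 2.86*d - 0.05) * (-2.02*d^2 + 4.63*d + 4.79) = -1.4544*d^5 + 8.9694*d^4 - 3.6917*d^3 - 26.5049*d^2 - 13.9309*d - 0.2395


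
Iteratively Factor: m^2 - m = (m)*(m - 1)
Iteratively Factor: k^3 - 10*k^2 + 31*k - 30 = (k - 2)*(k^2 - 8*k + 15) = (k - 3)*(k - 2)*(k - 5)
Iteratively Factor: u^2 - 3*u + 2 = (u - 2)*(u - 1)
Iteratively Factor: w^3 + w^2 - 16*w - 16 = (w - 4)*(w^2 + 5*w + 4) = (w - 4)*(w + 1)*(w + 4)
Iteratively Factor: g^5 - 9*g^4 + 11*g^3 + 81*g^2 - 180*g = (g + 3)*(g^4 - 12*g^3 + 47*g^2 - 60*g) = g*(g + 3)*(g^3 - 12*g^2 + 47*g - 60) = g*(g - 3)*(g + 3)*(g^2 - 9*g + 20) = g*(g - 4)*(g - 3)*(g + 3)*(g - 5)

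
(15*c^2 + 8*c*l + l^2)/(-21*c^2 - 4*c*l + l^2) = (-5*c - l)/(7*c - l)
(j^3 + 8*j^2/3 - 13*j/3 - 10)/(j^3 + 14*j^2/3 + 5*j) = (j - 2)/j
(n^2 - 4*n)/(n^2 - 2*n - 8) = n/(n + 2)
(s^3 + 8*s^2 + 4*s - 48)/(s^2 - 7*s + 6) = (s^3 + 8*s^2 + 4*s - 48)/(s^2 - 7*s + 6)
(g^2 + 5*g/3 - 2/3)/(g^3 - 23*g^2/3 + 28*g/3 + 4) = (3*g^2 + 5*g - 2)/(3*g^3 - 23*g^2 + 28*g + 12)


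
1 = 1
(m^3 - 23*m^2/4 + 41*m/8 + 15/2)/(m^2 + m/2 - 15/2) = (m^2 - 13*m/4 - 3)/(m + 3)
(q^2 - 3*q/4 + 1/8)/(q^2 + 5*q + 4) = (8*q^2 - 6*q + 1)/(8*(q^2 + 5*q + 4))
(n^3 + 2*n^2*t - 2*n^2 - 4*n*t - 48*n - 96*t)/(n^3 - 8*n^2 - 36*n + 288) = (n + 2*t)/(n - 6)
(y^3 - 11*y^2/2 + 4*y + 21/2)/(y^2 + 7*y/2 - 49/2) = (y^2 - 2*y - 3)/(y + 7)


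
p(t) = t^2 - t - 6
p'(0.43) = -0.14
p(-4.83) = 22.16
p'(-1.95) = -4.90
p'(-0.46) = -1.92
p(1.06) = -5.94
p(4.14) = 7.00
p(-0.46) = -5.33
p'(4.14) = 7.28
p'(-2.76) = -6.52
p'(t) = 2*t - 1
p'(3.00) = 5.00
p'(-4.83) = -10.66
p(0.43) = -6.25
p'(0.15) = -0.70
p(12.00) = 126.00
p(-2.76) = 4.38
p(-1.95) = -0.25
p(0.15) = -6.13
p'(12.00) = 23.00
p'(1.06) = 1.12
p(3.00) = 0.00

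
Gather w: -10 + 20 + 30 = 40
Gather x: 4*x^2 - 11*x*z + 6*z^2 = 4*x^2 - 11*x*z + 6*z^2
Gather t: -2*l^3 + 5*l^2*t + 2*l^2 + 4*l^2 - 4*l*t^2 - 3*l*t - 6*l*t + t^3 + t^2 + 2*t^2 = -2*l^3 + 6*l^2 + t^3 + t^2*(3 - 4*l) + t*(5*l^2 - 9*l)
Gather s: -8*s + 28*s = 20*s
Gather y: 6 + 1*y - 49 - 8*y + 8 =-7*y - 35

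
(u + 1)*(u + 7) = u^2 + 8*u + 7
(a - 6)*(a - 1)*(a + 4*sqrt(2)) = a^3 - 7*a^2 + 4*sqrt(2)*a^2 - 28*sqrt(2)*a + 6*a + 24*sqrt(2)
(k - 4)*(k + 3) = k^2 - k - 12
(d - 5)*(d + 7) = d^2 + 2*d - 35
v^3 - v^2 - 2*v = v*(v - 2)*(v + 1)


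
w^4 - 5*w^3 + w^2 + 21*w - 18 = (w - 3)^2*(w - 1)*(w + 2)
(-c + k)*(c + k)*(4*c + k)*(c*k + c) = -4*c^4*k - 4*c^4 - c^3*k^2 - c^3*k + 4*c^2*k^3 + 4*c^2*k^2 + c*k^4 + c*k^3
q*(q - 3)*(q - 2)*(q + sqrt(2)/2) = q^4 - 5*q^3 + sqrt(2)*q^3/2 - 5*sqrt(2)*q^2/2 + 6*q^2 + 3*sqrt(2)*q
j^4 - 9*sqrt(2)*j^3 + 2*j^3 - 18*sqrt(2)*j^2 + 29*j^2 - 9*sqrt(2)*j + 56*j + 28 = (j + 1)^2*(j - 7*sqrt(2))*(j - 2*sqrt(2))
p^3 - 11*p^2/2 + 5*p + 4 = (p - 4)*(p - 2)*(p + 1/2)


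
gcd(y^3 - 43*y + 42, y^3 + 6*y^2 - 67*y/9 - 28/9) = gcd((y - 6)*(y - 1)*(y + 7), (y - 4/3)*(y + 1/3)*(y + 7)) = y + 7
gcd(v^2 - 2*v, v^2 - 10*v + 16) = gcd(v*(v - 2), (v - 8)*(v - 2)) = v - 2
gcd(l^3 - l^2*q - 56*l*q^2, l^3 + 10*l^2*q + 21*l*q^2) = l^2 + 7*l*q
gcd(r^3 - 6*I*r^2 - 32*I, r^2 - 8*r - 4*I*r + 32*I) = r - 4*I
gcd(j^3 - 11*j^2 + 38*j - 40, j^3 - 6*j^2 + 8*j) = j^2 - 6*j + 8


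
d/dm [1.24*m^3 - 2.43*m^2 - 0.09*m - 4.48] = 3.72*m^2 - 4.86*m - 0.09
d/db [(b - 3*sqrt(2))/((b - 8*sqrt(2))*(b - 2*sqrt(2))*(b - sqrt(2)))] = 2*(-b^3 + 10*sqrt(2)*b^2 - 66*b + 62*sqrt(2))/(b^6 - 22*sqrt(2)*b^5 + 346*b^4 - 1208*sqrt(2)*b^3 + 4112*b^2 - 3328*sqrt(2)*b + 2048)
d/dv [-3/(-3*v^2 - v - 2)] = 3*(-6*v - 1)/(3*v^2 + v + 2)^2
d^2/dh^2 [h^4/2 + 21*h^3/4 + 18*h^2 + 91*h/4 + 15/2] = 6*h^2 + 63*h/2 + 36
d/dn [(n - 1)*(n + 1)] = 2*n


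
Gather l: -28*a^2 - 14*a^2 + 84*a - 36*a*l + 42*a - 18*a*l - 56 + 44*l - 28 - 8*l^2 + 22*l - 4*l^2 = -42*a^2 + 126*a - 12*l^2 + l*(66 - 54*a) - 84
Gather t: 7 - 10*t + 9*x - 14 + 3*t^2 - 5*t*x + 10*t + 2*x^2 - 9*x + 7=3*t^2 - 5*t*x + 2*x^2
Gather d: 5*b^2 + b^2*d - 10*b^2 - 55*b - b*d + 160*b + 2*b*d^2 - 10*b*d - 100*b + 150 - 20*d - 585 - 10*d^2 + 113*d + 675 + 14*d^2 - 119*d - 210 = -5*b^2 + 5*b + d^2*(2*b + 4) + d*(b^2 - 11*b - 26) + 30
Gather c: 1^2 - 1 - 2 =-2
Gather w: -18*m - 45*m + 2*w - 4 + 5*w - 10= -63*m + 7*w - 14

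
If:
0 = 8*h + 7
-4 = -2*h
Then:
No Solution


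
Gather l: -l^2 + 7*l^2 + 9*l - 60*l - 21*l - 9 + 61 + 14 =6*l^2 - 72*l + 66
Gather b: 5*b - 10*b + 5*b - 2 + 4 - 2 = 0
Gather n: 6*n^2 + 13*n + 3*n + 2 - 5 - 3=6*n^2 + 16*n - 6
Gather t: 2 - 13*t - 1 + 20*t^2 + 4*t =20*t^2 - 9*t + 1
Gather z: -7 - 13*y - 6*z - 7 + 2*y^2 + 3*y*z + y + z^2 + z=2*y^2 - 12*y + z^2 + z*(3*y - 5) - 14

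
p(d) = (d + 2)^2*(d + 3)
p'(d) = (d + 2)^2 + (d + 3)*(2*d + 4) = (d + 2)*(3*d + 8)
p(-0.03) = 11.53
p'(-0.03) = 15.58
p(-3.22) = -0.33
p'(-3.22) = 2.03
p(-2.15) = 0.02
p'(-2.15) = -0.23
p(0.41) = 19.81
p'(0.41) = 22.24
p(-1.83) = 0.03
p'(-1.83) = 0.43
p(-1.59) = 0.24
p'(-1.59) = 1.32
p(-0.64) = 4.37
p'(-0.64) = 8.27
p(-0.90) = 2.54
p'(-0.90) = 5.83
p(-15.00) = -2028.00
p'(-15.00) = 481.00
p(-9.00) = -294.00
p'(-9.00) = 133.00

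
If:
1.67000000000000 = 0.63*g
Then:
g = 2.65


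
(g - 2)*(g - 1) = g^2 - 3*g + 2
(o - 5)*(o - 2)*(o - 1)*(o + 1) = o^4 - 7*o^3 + 9*o^2 + 7*o - 10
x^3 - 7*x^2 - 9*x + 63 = (x - 7)*(x - 3)*(x + 3)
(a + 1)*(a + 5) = a^2 + 6*a + 5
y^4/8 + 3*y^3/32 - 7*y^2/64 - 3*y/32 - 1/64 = (y/4 + 1/4)*(y/2 + 1/4)*(y - 1)*(y + 1/4)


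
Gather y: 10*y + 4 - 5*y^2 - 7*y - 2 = -5*y^2 + 3*y + 2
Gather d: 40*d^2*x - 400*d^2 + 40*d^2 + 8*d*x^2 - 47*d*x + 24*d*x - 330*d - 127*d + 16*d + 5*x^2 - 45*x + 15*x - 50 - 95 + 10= d^2*(40*x - 360) + d*(8*x^2 - 23*x - 441) + 5*x^2 - 30*x - 135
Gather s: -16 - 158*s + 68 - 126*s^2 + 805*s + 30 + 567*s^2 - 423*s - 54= 441*s^2 + 224*s + 28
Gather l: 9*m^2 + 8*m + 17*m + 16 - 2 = 9*m^2 + 25*m + 14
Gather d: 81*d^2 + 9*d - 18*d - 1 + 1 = 81*d^2 - 9*d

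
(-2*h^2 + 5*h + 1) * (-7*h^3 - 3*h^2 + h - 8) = 14*h^5 - 29*h^4 - 24*h^3 + 18*h^2 - 39*h - 8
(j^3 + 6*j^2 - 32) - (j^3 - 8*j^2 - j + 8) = 14*j^2 + j - 40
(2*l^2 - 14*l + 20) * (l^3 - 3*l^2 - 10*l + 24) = 2*l^5 - 20*l^4 + 42*l^3 + 128*l^2 - 536*l + 480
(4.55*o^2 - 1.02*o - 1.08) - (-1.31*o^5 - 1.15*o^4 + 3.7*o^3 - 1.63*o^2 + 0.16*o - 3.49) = 1.31*o^5 + 1.15*o^4 - 3.7*o^3 + 6.18*o^2 - 1.18*o + 2.41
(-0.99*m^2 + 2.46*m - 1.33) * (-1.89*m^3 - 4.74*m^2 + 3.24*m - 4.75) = 1.8711*m^5 + 0.0432000000000006*m^4 - 12.3543*m^3 + 18.9771*m^2 - 15.9942*m + 6.3175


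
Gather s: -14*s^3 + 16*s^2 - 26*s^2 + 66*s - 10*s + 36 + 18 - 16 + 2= -14*s^3 - 10*s^2 + 56*s + 40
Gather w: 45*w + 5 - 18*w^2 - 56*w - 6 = -18*w^2 - 11*w - 1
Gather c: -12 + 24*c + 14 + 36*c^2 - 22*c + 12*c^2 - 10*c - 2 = 48*c^2 - 8*c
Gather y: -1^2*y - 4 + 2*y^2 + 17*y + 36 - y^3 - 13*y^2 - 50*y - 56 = -y^3 - 11*y^2 - 34*y - 24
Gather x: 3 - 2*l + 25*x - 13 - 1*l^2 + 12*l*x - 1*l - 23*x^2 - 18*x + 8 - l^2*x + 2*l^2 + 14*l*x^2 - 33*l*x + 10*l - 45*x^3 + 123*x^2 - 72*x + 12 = l^2 + 7*l - 45*x^3 + x^2*(14*l + 100) + x*(-l^2 - 21*l - 65) + 10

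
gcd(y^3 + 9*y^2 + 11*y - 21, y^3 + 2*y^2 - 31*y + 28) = y^2 + 6*y - 7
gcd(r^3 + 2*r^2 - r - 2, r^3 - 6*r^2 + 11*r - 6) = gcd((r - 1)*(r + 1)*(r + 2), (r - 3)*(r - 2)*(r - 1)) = r - 1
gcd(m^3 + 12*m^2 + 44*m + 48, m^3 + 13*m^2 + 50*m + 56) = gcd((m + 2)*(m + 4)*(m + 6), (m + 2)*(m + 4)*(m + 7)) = m^2 + 6*m + 8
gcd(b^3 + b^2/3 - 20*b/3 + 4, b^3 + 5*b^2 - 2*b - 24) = b^2 + b - 6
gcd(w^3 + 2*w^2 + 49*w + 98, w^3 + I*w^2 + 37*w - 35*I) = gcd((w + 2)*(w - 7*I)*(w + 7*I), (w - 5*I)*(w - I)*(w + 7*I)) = w + 7*I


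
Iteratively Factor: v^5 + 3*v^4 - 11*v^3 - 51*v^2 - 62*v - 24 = (v - 4)*(v^4 + 7*v^3 + 17*v^2 + 17*v + 6) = (v - 4)*(v + 1)*(v^3 + 6*v^2 + 11*v + 6) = (v - 4)*(v + 1)*(v + 2)*(v^2 + 4*v + 3) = (v - 4)*(v + 1)^2*(v + 2)*(v + 3)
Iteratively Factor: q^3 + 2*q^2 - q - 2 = (q - 1)*(q^2 + 3*q + 2) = (q - 1)*(q + 2)*(q + 1)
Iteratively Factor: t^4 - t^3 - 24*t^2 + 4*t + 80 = (t + 2)*(t^3 - 3*t^2 - 18*t + 40) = (t + 2)*(t + 4)*(t^2 - 7*t + 10) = (t - 5)*(t + 2)*(t + 4)*(t - 2)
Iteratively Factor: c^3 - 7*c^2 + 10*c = (c - 5)*(c^2 - 2*c) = c*(c - 5)*(c - 2)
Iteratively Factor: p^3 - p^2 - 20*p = (p)*(p^2 - p - 20) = p*(p + 4)*(p - 5)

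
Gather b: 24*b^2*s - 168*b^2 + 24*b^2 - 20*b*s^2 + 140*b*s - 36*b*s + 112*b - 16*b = b^2*(24*s - 144) + b*(-20*s^2 + 104*s + 96)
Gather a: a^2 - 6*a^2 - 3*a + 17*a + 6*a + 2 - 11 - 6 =-5*a^2 + 20*a - 15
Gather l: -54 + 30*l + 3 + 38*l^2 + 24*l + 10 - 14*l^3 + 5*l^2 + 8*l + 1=-14*l^3 + 43*l^2 + 62*l - 40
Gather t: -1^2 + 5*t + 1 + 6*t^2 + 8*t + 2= 6*t^2 + 13*t + 2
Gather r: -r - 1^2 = -r - 1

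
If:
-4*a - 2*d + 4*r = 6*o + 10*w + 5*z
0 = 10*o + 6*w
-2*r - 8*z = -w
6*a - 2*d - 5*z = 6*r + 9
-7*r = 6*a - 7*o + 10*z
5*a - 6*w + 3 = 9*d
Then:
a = 10299/4858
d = 14421/4858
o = 3186/2429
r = -435/2429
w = -5310/2429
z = -555/2429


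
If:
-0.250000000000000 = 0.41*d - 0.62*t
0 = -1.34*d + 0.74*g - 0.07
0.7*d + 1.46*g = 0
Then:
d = -0.04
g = 0.02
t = 0.38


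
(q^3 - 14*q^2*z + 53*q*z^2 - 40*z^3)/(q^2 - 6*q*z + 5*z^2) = q - 8*z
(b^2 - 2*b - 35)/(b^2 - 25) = (b - 7)/(b - 5)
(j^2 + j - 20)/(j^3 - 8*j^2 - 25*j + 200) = (j - 4)/(j^2 - 13*j + 40)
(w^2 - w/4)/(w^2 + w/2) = (4*w - 1)/(2*(2*w + 1))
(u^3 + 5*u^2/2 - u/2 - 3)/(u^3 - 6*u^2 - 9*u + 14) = (u + 3/2)/(u - 7)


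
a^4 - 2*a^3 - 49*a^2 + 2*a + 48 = (a - 8)*(a - 1)*(a + 1)*(a + 6)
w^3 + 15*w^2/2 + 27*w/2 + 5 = (w + 1/2)*(w + 2)*(w + 5)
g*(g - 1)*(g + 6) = g^3 + 5*g^2 - 6*g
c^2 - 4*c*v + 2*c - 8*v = (c + 2)*(c - 4*v)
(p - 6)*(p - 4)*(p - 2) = p^3 - 12*p^2 + 44*p - 48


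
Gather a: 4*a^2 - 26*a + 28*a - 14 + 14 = 4*a^2 + 2*a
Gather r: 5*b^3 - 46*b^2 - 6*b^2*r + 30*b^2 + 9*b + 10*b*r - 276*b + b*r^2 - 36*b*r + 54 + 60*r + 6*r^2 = 5*b^3 - 16*b^2 - 267*b + r^2*(b + 6) + r*(-6*b^2 - 26*b + 60) + 54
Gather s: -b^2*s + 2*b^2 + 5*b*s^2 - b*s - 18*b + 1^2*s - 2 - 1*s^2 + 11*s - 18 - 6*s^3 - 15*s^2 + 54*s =2*b^2 - 18*b - 6*s^3 + s^2*(5*b - 16) + s*(-b^2 - b + 66) - 20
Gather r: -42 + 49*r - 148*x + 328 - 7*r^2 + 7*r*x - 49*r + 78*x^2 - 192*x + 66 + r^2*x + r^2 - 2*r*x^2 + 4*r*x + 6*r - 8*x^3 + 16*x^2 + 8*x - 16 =r^2*(x - 6) + r*(-2*x^2 + 11*x + 6) - 8*x^3 + 94*x^2 - 332*x + 336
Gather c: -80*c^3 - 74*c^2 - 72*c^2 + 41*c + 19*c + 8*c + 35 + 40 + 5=-80*c^3 - 146*c^2 + 68*c + 80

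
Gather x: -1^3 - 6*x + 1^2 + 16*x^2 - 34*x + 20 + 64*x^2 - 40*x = 80*x^2 - 80*x + 20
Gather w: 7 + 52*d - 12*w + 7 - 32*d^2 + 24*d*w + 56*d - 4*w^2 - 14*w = -32*d^2 + 108*d - 4*w^2 + w*(24*d - 26) + 14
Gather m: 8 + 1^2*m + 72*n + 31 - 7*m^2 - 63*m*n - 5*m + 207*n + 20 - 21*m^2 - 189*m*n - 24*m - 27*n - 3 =-28*m^2 + m*(-252*n - 28) + 252*n + 56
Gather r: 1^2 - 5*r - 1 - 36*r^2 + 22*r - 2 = -36*r^2 + 17*r - 2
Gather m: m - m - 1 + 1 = 0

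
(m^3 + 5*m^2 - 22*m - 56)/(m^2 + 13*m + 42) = (m^2 - 2*m - 8)/(m + 6)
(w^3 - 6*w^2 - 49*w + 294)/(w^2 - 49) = w - 6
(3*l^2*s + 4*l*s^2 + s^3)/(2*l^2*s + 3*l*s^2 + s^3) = (3*l + s)/(2*l + s)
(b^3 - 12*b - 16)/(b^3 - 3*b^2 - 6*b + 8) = (b + 2)/(b - 1)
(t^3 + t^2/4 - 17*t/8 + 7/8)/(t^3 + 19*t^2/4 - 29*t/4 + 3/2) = (8*t^2 + 10*t - 7)/(2*(4*t^2 + 23*t - 6))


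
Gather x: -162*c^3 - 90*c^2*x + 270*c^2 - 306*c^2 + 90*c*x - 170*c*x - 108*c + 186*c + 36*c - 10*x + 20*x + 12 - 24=-162*c^3 - 36*c^2 + 114*c + x*(-90*c^2 - 80*c + 10) - 12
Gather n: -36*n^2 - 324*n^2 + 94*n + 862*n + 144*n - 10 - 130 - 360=-360*n^2 + 1100*n - 500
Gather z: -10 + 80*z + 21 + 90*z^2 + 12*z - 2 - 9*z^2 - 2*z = 81*z^2 + 90*z + 9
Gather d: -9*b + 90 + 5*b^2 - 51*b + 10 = 5*b^2 - 60*b + 100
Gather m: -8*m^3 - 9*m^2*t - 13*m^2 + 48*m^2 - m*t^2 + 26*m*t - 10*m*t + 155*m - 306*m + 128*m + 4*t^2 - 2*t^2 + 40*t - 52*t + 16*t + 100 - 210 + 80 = -8*m^3 + m^2*(35 - 9*t) + m*(-t^2 + 16*t - 23) + 2*t^2 + 4*t - 30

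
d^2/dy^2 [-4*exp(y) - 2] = -4*exp(y)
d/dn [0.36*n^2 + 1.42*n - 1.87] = 0.72*n + 1.42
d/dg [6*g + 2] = 6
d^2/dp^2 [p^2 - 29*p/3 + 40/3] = 2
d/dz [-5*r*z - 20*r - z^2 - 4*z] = -5*r - 2*z - 4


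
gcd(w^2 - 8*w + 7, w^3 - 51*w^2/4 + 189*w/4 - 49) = w - 7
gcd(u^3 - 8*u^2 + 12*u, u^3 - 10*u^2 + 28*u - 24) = u^2 - 8*u + 12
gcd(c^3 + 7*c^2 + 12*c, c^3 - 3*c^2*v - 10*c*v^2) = c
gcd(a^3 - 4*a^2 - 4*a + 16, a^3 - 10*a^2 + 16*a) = a - 2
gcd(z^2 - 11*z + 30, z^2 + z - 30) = z - 5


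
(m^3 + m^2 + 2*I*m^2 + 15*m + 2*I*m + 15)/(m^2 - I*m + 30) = (m^2 + m*(1 - 3*I) - 3*I)/(m - 6*I)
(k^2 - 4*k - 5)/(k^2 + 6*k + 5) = (k - 5)/(k + 5)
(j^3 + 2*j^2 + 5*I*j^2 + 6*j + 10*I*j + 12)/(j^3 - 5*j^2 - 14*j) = (j^2 + 5*I*j + 6)/(j*(j - 7))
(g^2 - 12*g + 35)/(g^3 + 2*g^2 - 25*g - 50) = (g - 7)/(g^2 + 7*g + 10)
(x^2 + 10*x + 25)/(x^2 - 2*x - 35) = (x + 5)/(x - 7)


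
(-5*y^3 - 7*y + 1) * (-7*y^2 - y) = 35*y^5 + 5*y^4 + 49*y^3 - y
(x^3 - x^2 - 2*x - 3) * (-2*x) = -2*x^4 + 2*x^3 + 4*x^2 + 6*x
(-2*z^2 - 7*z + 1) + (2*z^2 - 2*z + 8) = 9 - 9*z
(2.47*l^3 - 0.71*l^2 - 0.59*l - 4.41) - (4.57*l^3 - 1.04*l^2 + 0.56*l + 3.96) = -2.1*l^3 + 0.33*l^2 - 1.15*l - 8.37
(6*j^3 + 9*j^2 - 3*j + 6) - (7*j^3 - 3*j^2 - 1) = -j^3 + 12*j^2 - 3*j + 7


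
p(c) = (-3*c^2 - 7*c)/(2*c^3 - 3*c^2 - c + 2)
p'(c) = (-6*c - 7)/(2*c^3 - 3*c^2 - c + 2) + (-3*c^2 - 7*c)*(-6*c^2 + 6*c + 1)/(2*c^3 - 3*c^2 - c + 2)^2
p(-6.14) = 0.12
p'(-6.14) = 0.00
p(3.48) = -1.31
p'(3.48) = 0.83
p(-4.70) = 0.12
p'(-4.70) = -0.00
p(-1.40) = -0.49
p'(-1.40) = -1.36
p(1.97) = -6.91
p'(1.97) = 14.56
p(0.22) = -1.02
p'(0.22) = -6.27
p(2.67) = -2.50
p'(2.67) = 2.59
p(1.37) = -107.18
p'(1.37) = 1433.63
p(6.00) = -0.47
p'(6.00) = 0.13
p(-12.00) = 0.09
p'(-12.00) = 0.00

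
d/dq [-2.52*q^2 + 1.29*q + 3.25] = 1.29 - 5.04*q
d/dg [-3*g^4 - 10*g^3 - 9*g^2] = 6*g*(-2*g^2 - 5*g - 3)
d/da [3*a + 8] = 3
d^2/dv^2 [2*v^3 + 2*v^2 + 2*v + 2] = 12*v + 4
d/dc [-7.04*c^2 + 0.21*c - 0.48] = 0.21 - 14.08*c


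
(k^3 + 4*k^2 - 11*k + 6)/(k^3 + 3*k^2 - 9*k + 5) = (k + 6)/(k + 5)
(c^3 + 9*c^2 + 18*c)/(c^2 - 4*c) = (c^2 + 9*c + 18)/(c - 4)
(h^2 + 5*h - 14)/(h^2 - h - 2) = (h + 7)/(h + 1)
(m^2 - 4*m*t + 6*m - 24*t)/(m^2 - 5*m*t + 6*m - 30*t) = (-m + 4*t)/(-m + 5*t)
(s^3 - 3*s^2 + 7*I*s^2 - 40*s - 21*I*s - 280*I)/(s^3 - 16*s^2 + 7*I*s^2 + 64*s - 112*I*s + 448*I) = (s + 5)/(s - 8)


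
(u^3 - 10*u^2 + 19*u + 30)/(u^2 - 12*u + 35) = (u^2 - 5*u - 6)/(u - 7)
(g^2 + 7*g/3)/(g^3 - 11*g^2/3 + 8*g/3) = (3*g + 7)/(3*g^2 - 11*g + 8)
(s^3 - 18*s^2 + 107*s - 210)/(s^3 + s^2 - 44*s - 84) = (s^2 - 11*s + 30)/(s^2 + 8*s + 12)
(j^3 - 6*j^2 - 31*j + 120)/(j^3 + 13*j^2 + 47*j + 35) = (j^2 - 11*j + 24)/(j^2 + 8*j + 7)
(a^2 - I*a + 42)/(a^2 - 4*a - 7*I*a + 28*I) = (a + 6*I)/(a - 4)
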